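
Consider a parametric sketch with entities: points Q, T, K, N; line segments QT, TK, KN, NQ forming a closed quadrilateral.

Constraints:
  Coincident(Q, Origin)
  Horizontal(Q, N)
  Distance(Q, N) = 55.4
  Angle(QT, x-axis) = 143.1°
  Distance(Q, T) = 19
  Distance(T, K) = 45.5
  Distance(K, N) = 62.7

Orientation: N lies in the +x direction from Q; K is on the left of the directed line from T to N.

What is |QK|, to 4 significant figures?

48.61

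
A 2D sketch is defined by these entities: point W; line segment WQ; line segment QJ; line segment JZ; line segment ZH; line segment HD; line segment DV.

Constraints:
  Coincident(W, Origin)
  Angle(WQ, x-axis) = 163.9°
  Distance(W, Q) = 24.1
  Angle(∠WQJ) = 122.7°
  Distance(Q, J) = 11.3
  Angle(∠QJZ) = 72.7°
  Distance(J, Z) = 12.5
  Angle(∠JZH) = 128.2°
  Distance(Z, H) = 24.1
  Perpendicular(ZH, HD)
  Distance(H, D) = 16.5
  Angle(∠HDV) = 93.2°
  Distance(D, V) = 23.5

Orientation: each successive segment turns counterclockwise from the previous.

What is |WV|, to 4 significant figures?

28.27

The perpendicularity gives HD at right angles to ZH, so HD runs at 110.3°; with |HD| = 16.5, D = (-4.120, 16.55). ∠HDV = 93.2° gives DV at -162.9° from the x-axis; with |DV| = 23.5, V = (-26.58, 9.635). Then |WV| = |V − W| = 28.27.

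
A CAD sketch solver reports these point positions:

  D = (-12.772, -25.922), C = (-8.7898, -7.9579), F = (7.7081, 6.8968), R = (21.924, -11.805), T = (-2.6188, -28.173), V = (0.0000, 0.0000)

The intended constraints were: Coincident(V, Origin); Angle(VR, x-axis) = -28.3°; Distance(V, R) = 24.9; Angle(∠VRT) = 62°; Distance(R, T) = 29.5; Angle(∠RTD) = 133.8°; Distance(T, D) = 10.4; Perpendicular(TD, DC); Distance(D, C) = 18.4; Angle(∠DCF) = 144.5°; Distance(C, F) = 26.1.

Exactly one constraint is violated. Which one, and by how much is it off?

Distance(C, F) = 26.1 — off by 3.90.

V = (0.00, 0.00) ✓; VR at -28.30° ✓; |VR| = 24.90 ✓; ∠VRT = 62.00° ✓; |RT| = 29.50 ✓; ∠RTD = 133.8° ✓; |TD| = 10.40 ✓; ∠(TD, DC) = 90.00° ✓; |DC| = 18.40 ✓; ∠DCF = 144.5° ✓; |CF| = 22.20 ✗.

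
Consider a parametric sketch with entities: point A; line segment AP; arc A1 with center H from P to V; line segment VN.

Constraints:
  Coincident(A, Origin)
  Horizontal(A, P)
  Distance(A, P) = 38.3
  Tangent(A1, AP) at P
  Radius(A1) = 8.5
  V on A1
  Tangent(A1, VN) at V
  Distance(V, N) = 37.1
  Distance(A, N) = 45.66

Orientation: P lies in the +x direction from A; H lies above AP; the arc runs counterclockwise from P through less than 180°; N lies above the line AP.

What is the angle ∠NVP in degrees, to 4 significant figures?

113.5°

Checks: |HV| = 8.500 ✓; ∠(HV, VN) = 90.00° ✓; |VN| = 37.10 ✓; |AN| = 45.66 ✓.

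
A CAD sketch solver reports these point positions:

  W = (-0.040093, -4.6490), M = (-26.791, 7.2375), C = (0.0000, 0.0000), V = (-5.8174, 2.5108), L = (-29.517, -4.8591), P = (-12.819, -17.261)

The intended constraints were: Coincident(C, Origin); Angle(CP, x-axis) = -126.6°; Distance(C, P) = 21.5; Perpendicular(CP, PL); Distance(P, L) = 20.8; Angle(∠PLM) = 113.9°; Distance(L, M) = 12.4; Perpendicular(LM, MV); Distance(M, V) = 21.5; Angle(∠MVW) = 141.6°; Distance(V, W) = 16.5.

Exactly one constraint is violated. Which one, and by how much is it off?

Distance(V, W) = 16.5 — off by 7.30.

C = (0.00, 0.00) ✓; CP at -126.6° ✓; |CP| = 21.50 ✓; ∠(CP, PL) = 90.00° ✓; |PL| = 20.80 ✓; ∠PLM = 113.9° ✓; |LM| = 12.40 ✓; ∠(LM, MV) = 90.00° ✓; |MV| = 21.50 ✓; ∠MVW = 141.6° ✓; |VW| = 9.200 ✗.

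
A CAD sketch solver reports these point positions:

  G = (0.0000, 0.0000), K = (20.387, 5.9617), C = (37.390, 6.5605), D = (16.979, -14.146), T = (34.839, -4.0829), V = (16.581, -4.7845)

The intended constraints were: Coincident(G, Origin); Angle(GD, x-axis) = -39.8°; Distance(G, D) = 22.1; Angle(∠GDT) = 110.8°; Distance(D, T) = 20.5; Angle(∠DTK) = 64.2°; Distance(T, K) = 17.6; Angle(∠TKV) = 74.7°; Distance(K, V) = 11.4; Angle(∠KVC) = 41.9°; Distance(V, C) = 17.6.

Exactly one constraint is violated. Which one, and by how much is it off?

Distance(V, C) = 17.6 — off by 6.10.

G = (0.00, 0.00) ✓; GD at -39.80° ✓; |GD| = 22.10 ✓; ∠GDT = 110.8° ✓; |DT| = 20.50 ✓; ∠DTK = 64.20° ✓; |TK| = 17.60 ✓; ∠TKV = 74.70° ✓; |KV| = 11.40 ✓; ∠KVC = 41.90° ✓; |VC| = 23.70 ✗.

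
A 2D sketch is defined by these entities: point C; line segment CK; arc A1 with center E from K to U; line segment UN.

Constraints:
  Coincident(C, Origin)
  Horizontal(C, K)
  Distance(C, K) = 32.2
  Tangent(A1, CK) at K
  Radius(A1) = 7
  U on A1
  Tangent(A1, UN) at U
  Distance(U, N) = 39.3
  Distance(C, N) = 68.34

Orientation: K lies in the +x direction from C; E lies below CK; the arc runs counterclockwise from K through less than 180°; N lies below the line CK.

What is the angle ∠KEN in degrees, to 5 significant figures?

143.08°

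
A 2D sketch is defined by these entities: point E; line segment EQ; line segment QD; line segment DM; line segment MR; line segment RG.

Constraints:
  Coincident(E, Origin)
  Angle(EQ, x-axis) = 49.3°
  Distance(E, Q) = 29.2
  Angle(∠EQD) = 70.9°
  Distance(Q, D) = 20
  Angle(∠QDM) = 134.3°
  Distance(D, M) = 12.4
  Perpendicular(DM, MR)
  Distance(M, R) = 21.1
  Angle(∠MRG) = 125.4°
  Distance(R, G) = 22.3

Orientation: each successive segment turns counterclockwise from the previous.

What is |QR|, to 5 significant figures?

27.228

E is at the origin; EQ runs at 49.3° with length 29.2, so Q = (19.041, 22.138). ∠EQD = 70.9° gives QD at 158.40° from the x-axis; with |QD| = 20.0, D = (0.44574, 29.500). ∠QDM = 134.3° gives DM at -155.90° from the x-axis; with |DM| = 12.4, M = (-10.873, 24.437). The perpendicularity gives MR at right angles to DM, so MR runs at -65.900°; with |MR| = 21.1, R = (-2.2576, 5.1759). Then |QR| = |R − Q| = 27.228.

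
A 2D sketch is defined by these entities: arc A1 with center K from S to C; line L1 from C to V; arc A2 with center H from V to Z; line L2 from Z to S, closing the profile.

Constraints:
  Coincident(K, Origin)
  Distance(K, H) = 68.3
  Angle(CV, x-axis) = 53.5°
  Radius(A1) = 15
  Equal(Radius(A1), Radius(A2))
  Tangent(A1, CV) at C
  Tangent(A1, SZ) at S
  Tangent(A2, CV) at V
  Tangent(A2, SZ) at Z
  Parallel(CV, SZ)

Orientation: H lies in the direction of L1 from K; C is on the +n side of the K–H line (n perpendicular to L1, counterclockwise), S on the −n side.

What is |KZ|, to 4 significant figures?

69.93

Tangency of A1 to both parallel lines with radius 15.0 puts C and S at K ± 15.0·n: C = (-12.06, 8.922), S = (12.06, -8.922). Equal radii place V and Z the same way about H: V = H + 15.0·n = (28.57, 63.83), Z = H − 15.0·n = (52.68, 45.98). Then |KZ| = |Z − K| = 69.93.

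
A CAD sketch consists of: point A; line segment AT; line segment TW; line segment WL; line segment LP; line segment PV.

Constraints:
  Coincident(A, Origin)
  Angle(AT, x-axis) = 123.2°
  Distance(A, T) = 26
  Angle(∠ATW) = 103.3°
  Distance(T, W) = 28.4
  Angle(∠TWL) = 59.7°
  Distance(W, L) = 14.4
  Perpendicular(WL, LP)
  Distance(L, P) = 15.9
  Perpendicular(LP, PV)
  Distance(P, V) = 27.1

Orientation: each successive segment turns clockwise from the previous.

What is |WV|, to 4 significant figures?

20.35

A is at the origin; AT runs at 123.2° with length 26.0, so T = (-14.24, 21.76). ∠ATW = 103.3° gives TW at 46.50° from the x-axis; with |TW| = 28.4, W = (5.313, 42.36). ∠TWL = 59.7° gives WL at -73.80° from the x-axis; with |WL| = 14.4, L = (9.330, 28.53). WL ⟂ LP, so LP runs at -163.8°; with |LP| = 15.9, P = (-5.939, 24.09). LP ⟂ PV, so PV runs at 106.2°; with |PV| = 27.1, V = (-13.50, 50.12). Then |WV| = |V − W| = 20.35.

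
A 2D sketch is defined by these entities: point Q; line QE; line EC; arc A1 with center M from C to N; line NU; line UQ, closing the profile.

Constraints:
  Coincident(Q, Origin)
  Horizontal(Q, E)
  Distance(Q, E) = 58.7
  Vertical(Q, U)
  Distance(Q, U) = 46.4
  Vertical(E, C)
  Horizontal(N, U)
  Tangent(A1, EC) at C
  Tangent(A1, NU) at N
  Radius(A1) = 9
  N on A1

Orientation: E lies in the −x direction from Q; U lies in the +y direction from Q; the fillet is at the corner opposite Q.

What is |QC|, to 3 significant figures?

69.6

Q is at the origin; Q and E share the same y with |QE| = 58.7 and E on the −x side, so E = (-58.7, 0.00). QU is vertical with |QU| = 46.4 and U on the +y side, so U = (0.00, 46.4). The virtual corner opposite Q is at (-58.7, 46.4). The tangent condition forces MC to be normal to EC and the tangent condition forces MN to be normal to NU, with radius 9.0, so the center M sits 9.0 in from both sides at M = (-49.7, 37.4). That places the tangent points at C = (-58.7, 37.4) on EC and N = (-49.7, 46.4) on NU. Then |QC| = |C − Q| = 69.6.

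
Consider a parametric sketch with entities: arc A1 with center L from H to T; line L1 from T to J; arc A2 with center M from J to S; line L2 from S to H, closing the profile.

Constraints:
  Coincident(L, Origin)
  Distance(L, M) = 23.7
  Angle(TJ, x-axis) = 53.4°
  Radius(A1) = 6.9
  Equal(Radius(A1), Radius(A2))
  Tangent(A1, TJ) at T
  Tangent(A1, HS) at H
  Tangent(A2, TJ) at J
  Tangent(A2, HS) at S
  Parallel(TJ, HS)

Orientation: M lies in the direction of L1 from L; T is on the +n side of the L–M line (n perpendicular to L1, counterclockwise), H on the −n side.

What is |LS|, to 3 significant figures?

24.7

The slot axis is L1's direction at 53.4°, so u = (cos 53.4°, sin 53.4°) = (0.596, 0.803) and n = (−sin 53.4°, cos 53.4°) = (-0.803, 0.596). L is at the origin and M lies 23.7 along u from L, so M = 23.7·u = (14.1, 19.0). Tangency of A1 to both parallel lines with radius 6.9 puts T and H at L ± 6.9·n: T = (-5.54, 4.11), H = (5.54, -4.11). Equal radii place J and S the same way about M: J = M + 6.9·n = (8.59, 23.1), S = M − 6.9·n = (19.7, 14.9). Then |LS| = |S − L| = 24.7.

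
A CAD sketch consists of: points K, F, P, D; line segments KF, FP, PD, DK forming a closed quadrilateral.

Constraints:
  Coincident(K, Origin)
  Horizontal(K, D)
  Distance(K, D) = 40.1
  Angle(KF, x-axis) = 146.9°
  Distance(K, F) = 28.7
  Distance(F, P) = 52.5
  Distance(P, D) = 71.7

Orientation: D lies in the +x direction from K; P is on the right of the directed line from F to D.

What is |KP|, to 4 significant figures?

42.57

Checks: |FP| = 52.50 ✓; |PD| = 71.70 ✓.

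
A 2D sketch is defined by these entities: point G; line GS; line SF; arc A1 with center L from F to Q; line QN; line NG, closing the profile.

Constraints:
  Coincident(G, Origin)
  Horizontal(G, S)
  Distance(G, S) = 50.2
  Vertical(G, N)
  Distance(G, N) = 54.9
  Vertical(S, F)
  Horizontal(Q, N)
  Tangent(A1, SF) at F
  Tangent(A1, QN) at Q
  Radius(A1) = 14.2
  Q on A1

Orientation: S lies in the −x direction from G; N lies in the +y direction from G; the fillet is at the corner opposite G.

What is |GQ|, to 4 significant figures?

65.65

G is at the origin; G and S share the same y with |GS| = 50.2 and S on the −x side, so S = (-50.20, 0.000). GN is vertical with |GN| = 54.9 and N on the +y side, so N = (0.000, 54.90). The virtual corner opposite G is at (-50.20, 54.90). Tangency of A1 to SF means the radius LF is perpendicular to SF and A1 meets QN tangentially, so LQ is at right angles to QN, with radius 14.2, so the center L sits 14.2 in from both sides at L = (-36.00, 40.70). That places the tangent points at F = (-50.20, 40.70) on SF and Q = (-36.00, 54.90) on QN. Then |GQ| = |Q − G| = 65.65.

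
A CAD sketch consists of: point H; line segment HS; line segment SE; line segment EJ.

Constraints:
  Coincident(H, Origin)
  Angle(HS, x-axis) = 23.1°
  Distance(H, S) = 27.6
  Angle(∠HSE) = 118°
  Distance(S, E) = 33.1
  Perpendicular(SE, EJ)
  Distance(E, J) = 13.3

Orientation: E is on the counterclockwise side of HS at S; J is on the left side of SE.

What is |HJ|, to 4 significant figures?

47.37

H is at the origin; HS runs at 23.1° with length 27.6, so S = 27.6·(cos 23.1°, sin 23.1°) = (25.39, 10.83). ∠HSE = 118.0°, so SE runs at 23.1° + (180° − 118.0°) = 85.10° from the x-axis; with |SE| = 33.1, E = S + 33.1·(cos 85.10°, sin 85.10°) = (28.21, 43.81). SE is perpendicular to EJ; with |EJ| = 13.3 on the left of SE, J = E + 13.3·(-0.9963, 0.08542) = (14.96, 44.94). Then |HJ| = |J − H| = 47.37.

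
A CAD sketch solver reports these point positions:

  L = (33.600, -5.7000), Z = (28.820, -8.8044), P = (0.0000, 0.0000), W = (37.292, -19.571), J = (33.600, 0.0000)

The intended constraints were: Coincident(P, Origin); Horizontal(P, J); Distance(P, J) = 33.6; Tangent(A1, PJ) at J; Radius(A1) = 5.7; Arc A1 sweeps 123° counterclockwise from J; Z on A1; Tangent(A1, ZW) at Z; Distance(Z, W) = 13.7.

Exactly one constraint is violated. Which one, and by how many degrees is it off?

Tangent(A1, ZW) at Z — off by 5.20°.

P = (0.00, 0.00) ✓; P.y = 0.00, J.y = 0.00 ✓; |PJ| = 33.60 ✓; ∠(LJ, JP) = 90.00° ✓; |LJ| = 5.700 ✓; bearing(L→Z) − bearing(L→J) = 123.0° ✓; |LZ| = 5.700 ✓; ∠(LZ, ZW) = 84.80° ✗; |ZW| = 13.70 ✓.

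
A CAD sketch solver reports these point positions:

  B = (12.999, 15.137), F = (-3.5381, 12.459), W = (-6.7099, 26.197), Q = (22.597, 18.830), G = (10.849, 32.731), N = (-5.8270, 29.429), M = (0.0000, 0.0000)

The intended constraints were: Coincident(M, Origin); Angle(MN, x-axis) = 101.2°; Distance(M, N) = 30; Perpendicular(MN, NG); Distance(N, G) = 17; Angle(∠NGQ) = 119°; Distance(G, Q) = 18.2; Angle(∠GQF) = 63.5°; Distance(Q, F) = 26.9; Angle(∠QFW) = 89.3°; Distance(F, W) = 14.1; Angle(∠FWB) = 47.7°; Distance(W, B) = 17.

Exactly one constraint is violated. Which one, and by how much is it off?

Distance(W, B) = 17 — off by 5.60.

M = (0.00, 0.00) ✓; MN at 101.2° ✓; |MN| = 30.00 ✓; ∠(MN, NG) = 90.00° ✓; |NG| = 17.00 ✓; ∠NGQ = 119.0° ✓; |GQ| = 18.20 ✓; ∠GQF = 63.50° ✓; |QF| = 26.90 ✓; ∠QFW = 89.30° ✓; |FW| = 14.10 ✓; ∠FWB = 47.70° ✓; |WB| = 22.60 ✗.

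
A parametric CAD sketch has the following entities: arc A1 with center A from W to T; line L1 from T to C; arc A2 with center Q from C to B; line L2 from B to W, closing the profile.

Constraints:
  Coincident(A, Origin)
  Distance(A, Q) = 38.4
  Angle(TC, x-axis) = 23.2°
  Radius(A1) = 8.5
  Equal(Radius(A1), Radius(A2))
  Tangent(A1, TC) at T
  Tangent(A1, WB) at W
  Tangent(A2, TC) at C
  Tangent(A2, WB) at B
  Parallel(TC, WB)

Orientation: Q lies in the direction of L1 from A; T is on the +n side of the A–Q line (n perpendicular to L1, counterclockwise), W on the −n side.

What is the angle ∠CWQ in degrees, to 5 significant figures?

11.398°

The slot axis is L1's direction at 23.2°, so u = (cos 23.2°, sin 23.2°) = (0.91914, 0.39394) and n = (−sin 23.2°, cos 23.2°) = (-0.39394, 0.91914). A is at the origin and Q lies 38.4 along u from A, so Q = 38.4·u = (35.295, 15.127). Tangency of A1 to both parallel lines with radius 8.5 puts T and W at A ± 8.5·n: T = (-3.3485, 7.8127), W = (3.3485, -7.8127). Equal radii place C and B the same way about Q: C = Q + 8.5·n = (31.946, 22.940), B = Q − 8.5·n = (38.643, 7.3147). Then cos ∠CWQ = WC·WQ / (|WC||WQ|), giving 11.398°.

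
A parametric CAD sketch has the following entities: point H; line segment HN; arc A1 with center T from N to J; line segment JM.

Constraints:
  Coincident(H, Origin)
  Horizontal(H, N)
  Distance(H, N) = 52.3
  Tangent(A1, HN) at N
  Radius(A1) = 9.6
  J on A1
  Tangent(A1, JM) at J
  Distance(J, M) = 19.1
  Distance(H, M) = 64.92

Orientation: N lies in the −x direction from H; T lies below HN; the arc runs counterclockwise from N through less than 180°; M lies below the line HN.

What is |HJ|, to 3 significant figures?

62.8

Checks: |TJ| = 9.600 ✓; ∠(TJ, JM) = 90.00° ✓; |JM| = 19.10 ✓; |HM| = 64.92 ✓.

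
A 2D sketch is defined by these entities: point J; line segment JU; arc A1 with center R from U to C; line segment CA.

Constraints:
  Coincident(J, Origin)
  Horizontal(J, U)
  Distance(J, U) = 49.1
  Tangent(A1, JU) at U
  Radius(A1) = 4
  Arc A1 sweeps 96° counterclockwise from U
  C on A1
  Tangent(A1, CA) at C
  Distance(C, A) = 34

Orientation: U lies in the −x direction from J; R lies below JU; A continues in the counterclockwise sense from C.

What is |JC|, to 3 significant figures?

53.3

Tangency of A1 to JU means the radius RU is perpendicular to JU, so R = U + (0, -4) = (-49.1, -4.00). On A1, U sits at bearing 90° from R; a 96° counterclockwise sweep puts C at bearing 186°, so C = R + 4.0·(cos 186°, sin 186°) = (-53.1, -4.42). Then |JC| = |C − J| = 53.3.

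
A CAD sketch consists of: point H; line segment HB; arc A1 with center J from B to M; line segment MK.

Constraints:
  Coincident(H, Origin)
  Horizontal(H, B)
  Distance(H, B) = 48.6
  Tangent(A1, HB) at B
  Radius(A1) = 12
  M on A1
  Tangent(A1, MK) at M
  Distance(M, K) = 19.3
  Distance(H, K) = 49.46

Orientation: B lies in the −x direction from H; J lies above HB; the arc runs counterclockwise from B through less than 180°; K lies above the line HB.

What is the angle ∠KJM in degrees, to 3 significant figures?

58.1°

Checks: |JM| = 12.00 ✓; ∠(JM, MK) = 90.00° ✓; |MK| = 19.30 ✓; |HK| = 49.46 ✓.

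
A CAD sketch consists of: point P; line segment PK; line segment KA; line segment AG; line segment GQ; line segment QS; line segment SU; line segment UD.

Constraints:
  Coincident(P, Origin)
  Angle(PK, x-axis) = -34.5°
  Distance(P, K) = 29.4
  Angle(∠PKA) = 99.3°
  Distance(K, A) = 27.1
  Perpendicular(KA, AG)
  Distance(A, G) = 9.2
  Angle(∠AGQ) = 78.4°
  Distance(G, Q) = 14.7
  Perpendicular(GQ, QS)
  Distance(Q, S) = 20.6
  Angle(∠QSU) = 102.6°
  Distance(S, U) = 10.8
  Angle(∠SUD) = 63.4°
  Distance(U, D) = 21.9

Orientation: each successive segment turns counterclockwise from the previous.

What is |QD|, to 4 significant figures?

5.513

∠QSU = 102.6° gives SU at 45.20° from the x-axis; with |SU| = 10.8, U = (53.55, -6.478). ∠SUD = 63.4° gives UD at 161.8° from the x-axis; with |UD| = 21.9, D = (32.75, 0.3623). Then |QD| = |D − Q| = 5.513.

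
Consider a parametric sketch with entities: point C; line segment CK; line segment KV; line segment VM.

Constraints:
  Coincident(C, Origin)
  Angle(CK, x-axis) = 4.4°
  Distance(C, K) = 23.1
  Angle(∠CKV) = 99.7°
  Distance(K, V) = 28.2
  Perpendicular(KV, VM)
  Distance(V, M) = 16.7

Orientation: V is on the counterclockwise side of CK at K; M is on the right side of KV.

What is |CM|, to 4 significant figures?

50.87

C is at the origin; CK runs at 4.4° with length 23.1, so K = 23.1·(cos 4.4°, sin 4.4°) = (23.03, 1.772). ∠CKV = 99.7°, so KV runs at 4.4° + (180° − 99.7°) = 84.70° from the x-axis; with |KV| = 28.2, V = K + 28.2·(cos 84.70°, sin 84.70°) = (25.64, 29.85). KV ⟂ VM; with |VM| = 16.7 on the right of KV, M = V + 16.7·(0.9957, -0.09237) = (42.27, 28.31). Then |CM| = |M − C| = 50.87.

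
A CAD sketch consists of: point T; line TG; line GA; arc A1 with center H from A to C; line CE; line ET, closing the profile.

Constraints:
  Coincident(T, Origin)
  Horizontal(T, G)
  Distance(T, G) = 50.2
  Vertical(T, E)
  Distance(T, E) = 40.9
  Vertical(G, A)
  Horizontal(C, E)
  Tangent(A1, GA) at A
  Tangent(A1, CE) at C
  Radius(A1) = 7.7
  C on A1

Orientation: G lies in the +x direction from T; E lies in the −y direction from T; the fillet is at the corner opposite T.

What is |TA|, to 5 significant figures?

60.185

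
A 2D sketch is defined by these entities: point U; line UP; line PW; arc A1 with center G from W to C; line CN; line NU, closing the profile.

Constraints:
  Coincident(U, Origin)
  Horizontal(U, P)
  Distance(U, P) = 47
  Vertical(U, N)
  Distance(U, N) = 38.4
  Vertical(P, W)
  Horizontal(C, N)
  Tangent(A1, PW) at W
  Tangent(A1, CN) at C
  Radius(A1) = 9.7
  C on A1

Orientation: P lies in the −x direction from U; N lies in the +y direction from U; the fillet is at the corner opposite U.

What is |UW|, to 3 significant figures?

55.1

The virtual corner opposite U is at (-47.0, 38.4). Since A1 is tangent to PW there, GW ⟂ PW and tangency of A1 to CN means the radius GC is perpendicular to CN, with radius 9.7, so the center G sits 9.7 in from both sides at G = (-37.3, 28.7). That places the tangent points at W = (-47.0, 28.7) on PW and C = (-37.3, 38.4) on CN. Then |UW| = |W − U| = 55.1.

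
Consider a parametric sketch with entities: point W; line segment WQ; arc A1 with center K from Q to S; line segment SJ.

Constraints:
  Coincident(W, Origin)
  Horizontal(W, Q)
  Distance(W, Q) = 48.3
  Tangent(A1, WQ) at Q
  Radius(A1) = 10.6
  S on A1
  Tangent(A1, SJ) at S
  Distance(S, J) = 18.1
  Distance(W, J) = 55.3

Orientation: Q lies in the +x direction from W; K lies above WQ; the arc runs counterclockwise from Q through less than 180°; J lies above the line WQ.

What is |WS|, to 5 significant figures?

59.188

Checks: |KS| = 10.60 ✓; ∠(KS, SJ) = 90.00° ✓; |SJ| = 18.10 ✓; |WJ| = 55.30 ✓.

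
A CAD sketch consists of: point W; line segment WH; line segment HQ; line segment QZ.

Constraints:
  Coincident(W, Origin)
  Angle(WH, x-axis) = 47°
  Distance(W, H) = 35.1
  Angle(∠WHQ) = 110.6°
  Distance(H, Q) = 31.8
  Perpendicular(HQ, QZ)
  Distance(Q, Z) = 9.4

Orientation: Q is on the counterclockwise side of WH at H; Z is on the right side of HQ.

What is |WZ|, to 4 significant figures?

61.11

∠WHQ = 110.6°, so HQ runs at 47.0° + (180° − 110.6°) = 116.4° from the x-axis; with |HQ| = 31.8, Q = H + 31.8·(cos 116.4°, sin 116.4°) = (9.799, 54.15). The perpendicularity gives QZ at right angles to HQ; with |QZ| = 9.4 on the right of HQ, Z = Q + 9.4·(0.8957, 0.4446) = (18.22, 58.33). Then |WZ| = |Z − W| = 61.11.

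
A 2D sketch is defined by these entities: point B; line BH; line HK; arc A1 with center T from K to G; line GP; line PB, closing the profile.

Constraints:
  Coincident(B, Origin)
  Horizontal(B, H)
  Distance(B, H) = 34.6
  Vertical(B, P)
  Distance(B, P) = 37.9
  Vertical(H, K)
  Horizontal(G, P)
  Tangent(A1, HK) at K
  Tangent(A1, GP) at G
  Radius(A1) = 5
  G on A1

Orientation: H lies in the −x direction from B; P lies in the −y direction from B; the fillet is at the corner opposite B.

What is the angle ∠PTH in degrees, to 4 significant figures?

108.2°

B and P share the same x with |BP| = 37.9 and P on the −y side, so P = (0.000, -37.90). The virtual corner opposite B is at (-34.60, -37.90). The tangent condition forces TK to be normal to HK and since A1 is tangent to GP there, TG ⟂ GP, with radius 5.0, so the center T sits 5.0 in from both sides at T = (-29.60, -32.90). Then cos ∠PTH = TP·TH / (|TP||TH|), giving 108.2°.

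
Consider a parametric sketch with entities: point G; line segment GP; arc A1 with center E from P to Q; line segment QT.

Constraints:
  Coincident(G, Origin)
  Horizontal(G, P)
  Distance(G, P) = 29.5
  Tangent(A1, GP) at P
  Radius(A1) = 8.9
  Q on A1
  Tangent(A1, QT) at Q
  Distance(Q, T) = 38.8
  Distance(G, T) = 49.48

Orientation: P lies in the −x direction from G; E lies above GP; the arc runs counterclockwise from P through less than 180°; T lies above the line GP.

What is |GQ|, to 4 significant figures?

22.14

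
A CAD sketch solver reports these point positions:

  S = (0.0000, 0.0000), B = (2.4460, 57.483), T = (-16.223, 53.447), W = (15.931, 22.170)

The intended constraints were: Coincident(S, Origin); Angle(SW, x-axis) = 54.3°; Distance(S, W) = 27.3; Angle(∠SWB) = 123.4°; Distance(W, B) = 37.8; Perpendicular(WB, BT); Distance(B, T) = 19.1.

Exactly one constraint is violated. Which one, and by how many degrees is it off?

Perpendicular(WB, BT) — off by 8.70°.

S = (0.00, 0.00) ✓; SW at 54.30° ✓; |SW| = 27.30 ✓; ∠SWB = 123.4° ✓; |WB| = 37.80 ✓; ∠(WB, BT) = 81.30° ✗; |BT| = 19.10 ✓.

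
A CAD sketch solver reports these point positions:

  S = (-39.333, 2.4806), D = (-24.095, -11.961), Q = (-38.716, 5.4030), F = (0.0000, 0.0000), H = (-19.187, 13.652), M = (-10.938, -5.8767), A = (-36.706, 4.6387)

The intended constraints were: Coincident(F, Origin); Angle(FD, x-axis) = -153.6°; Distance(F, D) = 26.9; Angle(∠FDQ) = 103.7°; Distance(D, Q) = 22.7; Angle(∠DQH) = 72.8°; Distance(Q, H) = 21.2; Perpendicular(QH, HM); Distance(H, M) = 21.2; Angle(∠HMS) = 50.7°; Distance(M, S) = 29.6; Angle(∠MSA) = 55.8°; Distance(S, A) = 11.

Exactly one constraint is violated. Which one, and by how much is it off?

Distance(S, A) = 11 — off by 7.60.

F = (0.00, 0.00) ✓; FD at -153.6° ✓; |FD| = 26.90 ✓; ∠FDQ = 103.7° ✓; |DQ| = 22.70 ✓; ∠DQH = 72.80° ✓; |QH| = 21.20 ✓; ∠(QH, HM) = 90.00° ✓; |HM| = 21.20 ✓; ∠HMS = 50.70° ✓; |MS| = 29.60 ✓; ∠MSA = 55.80° ✓; |SA| = 3.400 ✗.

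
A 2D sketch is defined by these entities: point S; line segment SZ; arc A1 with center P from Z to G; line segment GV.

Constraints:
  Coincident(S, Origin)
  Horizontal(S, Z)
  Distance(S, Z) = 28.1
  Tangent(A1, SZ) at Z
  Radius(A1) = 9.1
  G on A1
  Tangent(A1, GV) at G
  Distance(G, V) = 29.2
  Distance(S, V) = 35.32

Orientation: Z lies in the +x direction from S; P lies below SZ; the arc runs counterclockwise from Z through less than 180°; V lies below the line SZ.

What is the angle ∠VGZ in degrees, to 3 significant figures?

144°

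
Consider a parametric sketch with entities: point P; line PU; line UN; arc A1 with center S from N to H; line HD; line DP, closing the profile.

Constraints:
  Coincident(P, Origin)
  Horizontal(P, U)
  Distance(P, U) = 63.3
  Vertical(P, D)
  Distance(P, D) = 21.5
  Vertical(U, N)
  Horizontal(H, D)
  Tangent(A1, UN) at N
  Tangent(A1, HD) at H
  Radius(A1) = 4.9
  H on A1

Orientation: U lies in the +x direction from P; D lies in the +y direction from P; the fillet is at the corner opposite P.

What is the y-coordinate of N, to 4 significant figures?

16.60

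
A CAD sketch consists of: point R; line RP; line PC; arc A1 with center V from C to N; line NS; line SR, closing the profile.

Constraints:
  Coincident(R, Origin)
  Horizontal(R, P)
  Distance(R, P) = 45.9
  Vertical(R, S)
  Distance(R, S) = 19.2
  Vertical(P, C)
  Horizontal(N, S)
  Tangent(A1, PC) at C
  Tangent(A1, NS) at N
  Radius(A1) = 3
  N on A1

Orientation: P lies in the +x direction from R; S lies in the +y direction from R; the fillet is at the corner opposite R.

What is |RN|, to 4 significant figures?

47.00

R is at the origin; R and P share the same y with |RP| = 45.9 and P on the +x side, so P = (45.90, 0.000). RS is vertical with |RS| = 19.2 and S on the +y side, so S = (0.000, 19.20). The virtual corner opposite R is at (45.90, 19.20). Since A1 is tangent to PC there, VC ⟂ PC and A1 meets NS tangentially, so VN is at right angles to NS, with radius 3.0, so the center V sits 3.0 in from both sides at V = (42.90, 16.20). That places the tangent points at C = (45.90, 16.20) on PC and N = (42.90, 19.20) on NS. Then |RN| = |N − R| = 47.00.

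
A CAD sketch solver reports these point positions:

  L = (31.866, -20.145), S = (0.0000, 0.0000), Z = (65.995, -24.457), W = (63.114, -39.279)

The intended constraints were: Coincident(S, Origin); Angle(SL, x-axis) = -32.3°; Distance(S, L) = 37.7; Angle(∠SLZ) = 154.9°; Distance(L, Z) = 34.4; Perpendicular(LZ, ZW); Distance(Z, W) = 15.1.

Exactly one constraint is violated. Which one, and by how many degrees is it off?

Perpendicular(LZ, ZW) — off by 3.80°.

S = (0.00, 0.00) ✓; SL at -32.30° ✓; |SL| = 37.70 ✓; ∠SLZ = 154.9° ✓; |LZ| = 34.40 ✓; ∠(LZ, ZW) = 93.80° ✗; |ZW| = 15.10 ✓.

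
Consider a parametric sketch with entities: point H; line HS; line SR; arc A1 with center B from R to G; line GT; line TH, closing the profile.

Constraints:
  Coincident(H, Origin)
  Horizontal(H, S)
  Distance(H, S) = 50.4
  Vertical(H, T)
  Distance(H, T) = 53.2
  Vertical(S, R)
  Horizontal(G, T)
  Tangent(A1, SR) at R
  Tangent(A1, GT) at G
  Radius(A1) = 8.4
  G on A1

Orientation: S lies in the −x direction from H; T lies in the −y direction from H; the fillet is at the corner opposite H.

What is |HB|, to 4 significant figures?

61.41

H is at the origin; HS is horizontal with |HS| = 50.4 and S on the −x side, so S = (-50.40, 0.000). HT is vertical with |HT| = 53.2 and T on the −y side, so T = (0.000, -53.20). The virtual corner opposite H is at (-50.40, -53.20). Tangency of A1 to SR means the radius BR is perpendicular to SR and the tangent condition forces BG to be normal to GT, with radius 8.4, so the center B sits 8.4 in from both sides at B = (-42.00, -44.80). Then |HB| = |B − H| = 61.41.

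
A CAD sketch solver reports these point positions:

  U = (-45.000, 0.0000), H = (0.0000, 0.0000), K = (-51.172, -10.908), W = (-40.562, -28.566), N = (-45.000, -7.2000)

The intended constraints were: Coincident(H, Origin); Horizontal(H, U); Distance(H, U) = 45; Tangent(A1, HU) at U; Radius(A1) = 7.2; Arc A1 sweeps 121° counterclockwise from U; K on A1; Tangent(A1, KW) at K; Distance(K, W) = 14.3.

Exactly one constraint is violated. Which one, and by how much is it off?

Distance(K, W) = 14.3 — off by 6.30.

H = (0.00, 0.00) ✓; H.y = 0.00, U.y = 0.00 ✓; |HU| = 45.00 ✓; ∠(NU, UH) = 90.00° ✓; |NU| = 7.200 ✓; bearing(N→K) − bearing(N→U) = 121.0° ✓; |NK| = 7.200 ✓; ∠(NK, KW) = 90.00° ✓; |KW| = 20.60 ✗.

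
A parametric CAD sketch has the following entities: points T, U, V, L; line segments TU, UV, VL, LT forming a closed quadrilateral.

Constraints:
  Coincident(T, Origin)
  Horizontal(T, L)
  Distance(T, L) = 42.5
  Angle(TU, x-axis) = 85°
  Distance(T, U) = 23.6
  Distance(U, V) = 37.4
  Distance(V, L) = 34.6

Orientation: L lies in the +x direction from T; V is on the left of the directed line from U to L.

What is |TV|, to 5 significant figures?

51.087

T is at the origin; TL is horizontal with |TL| = 42.5 and L in +x, so L = (42.5, 0). TU runs at 85.0° with |TU| = 23.6, so U = (2.0569, 23.510). V is determined by |UV| = 37.4 and |VL| = 34.6 together: it lies at the intersection of circle(U, 37.4) and circle(L, 34.6). With |UL| = 46.780, the foot of the radical line on UL is 25.545 from U and the perpendicular offset is √(37.4² − 25.545²) = 27.317. Taking the left-of-UL solution: V = (37.870, 34.289).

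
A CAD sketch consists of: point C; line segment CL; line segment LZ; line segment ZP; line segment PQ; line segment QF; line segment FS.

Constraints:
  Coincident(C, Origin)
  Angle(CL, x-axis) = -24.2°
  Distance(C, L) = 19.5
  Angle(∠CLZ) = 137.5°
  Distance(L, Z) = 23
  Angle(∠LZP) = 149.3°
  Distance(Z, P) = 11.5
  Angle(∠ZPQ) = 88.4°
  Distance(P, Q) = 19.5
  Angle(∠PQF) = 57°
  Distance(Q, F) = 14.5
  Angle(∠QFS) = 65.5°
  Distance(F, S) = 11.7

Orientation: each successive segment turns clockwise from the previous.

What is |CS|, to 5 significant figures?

42.677

∠PQF = 57.0° gives QF at 48.000° from the x-axis; with |QF| = 14.5, F = (15.845, -26.696). ∠QFS = 65.5° gives FS at -66.500° from the x-axis; with |FS| = 11.7, S = (20.511, -37.426). Then |CS| = |S − C| = 42.677.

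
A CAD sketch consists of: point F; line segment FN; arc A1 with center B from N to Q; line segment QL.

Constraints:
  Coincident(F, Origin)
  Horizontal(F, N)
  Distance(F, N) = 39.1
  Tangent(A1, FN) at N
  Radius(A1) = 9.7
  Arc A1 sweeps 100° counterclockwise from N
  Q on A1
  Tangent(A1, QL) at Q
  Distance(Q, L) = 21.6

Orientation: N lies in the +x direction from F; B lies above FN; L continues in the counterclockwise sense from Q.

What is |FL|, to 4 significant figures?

55.52

F is at the origin; F and N share the same y with |FN| = 39.1 and N on the +x side, so N = (39.10, 0.000). The tangent condition forces BN to be normal to FN, so B = N + (0, 9.7) = (39.10, 9.700). On A1, N sits at bearing -90° from B; a 100° counterclockwise sweep puts Q at bearing 10°, so Q = B + 9.7·(cos 10°, sin 10°) = (48.65, 11.38). The tangent condition forces BQ to be normal to QL, so QL runs along (−sin 10°, cos 10°); with |QL| = 21.6, L = (44.90, 32.66). Then |FL| = |L − F| = 55.52.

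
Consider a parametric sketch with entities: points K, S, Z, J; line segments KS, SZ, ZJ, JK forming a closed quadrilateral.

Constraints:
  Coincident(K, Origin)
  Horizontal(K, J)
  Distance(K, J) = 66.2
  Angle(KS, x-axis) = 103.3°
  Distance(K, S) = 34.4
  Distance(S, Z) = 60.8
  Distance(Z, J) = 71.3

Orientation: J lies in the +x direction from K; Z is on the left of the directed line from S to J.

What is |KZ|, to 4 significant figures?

79.65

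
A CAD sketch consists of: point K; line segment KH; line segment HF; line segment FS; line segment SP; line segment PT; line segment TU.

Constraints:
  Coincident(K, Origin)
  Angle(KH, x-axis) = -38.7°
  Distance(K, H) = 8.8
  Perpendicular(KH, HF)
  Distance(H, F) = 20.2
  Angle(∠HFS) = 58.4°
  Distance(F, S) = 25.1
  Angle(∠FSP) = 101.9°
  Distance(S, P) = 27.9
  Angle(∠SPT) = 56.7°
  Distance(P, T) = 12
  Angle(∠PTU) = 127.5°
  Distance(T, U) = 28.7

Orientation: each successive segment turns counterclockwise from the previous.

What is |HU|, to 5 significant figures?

21.887

K is at the origin; KH runs at -38.7° with length 8.8, so H = (6.8678, -5.5021). KH is perpendicular to HF, so HF runs at 51.300°; with |HF| = 20.2, F = (19.498, 10.263). ∠HFS = 58.4° gives FS at 172.90° from the x-axis; with |FS| = 25.1, S = (-5.4098, 13.365). ∠FSP = 101.9° gives SP at -109.00° from the x-axis; with |SP| = 27.9, P = (-14.493, -13.015). ∠SPT = 56.7° gives PT at 14.300° from the x-axis; with |PT| = 12.0, T = (-2.8650, -10.051). ∠PTU = 127.5° gives TU at 66.800° from the x-axis; with |TU| = 28.7, U = (8.4411, 16.328). Then |HU| = |U − H| = 21.887.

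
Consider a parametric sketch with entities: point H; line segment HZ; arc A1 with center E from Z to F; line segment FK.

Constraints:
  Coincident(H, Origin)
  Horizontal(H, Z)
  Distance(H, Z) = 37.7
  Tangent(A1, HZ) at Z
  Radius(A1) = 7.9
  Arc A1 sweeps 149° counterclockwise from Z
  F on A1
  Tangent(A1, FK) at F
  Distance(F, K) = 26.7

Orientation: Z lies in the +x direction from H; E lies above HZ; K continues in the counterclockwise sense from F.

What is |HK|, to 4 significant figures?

34.12

H is at the origin; HZ is horizontal with |HZ| = 37.7 and Z on the +x side, so Z = (37.70, 0.000). Tangency of A1 to HZ means the radius EZ is perpendicular to HZ, so E = Z + (0, 7.9) = (37.70, 7.900). On A1, Z sits at bearing -90° from E; a 149° counterclockwise sweep puts F at bearing 59°, so F = E + 7.9·(cos 59°, sin 59°) = (41.77, 14.67). Tangency of A1 to FK means the radius EF is perpendicular to FK, so FK runs along (−sin 59°, cos 59°); with |FK| = 26.7, K = (18.88, 28.42). Then |HK| = |K − H| = 34.12.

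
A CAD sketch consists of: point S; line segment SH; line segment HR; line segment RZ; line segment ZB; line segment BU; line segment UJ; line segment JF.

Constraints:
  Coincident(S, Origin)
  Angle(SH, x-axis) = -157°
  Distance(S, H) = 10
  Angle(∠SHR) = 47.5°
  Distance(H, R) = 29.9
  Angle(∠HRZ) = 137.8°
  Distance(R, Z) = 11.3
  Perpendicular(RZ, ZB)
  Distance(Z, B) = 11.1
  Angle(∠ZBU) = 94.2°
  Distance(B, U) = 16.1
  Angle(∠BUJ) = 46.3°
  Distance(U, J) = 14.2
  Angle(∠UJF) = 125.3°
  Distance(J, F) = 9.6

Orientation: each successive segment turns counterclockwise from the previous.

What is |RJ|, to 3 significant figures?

4.48

S is at the origin; SH runs at -157.0° with length 10.0, so H = (-9.21, -3.91). ∠SHR = 47.5° gives HR at -24.5° from the x-axis; with |HR| = 29.9, R = (18.0, -16.3). ∠HRZ = 137.8° gives RZ at 17.7° from the x-axis; with |RZ| = 11.3, Z = (28.8, -12.9). RZ ⟂ ZB, so ZB runs at 108°; with |ZB| = 11.1, B = (25.4, -2.30). ∠ZBU = 94.2° gives BU at -166° from the x-axis; with |BU| = 16.1, U = (9.74, -6.05). ∠BUJ = 46.3° gives UJ at -32.8° from the x-axis; with |UJ| = 14.2, J = (21.7, -13.7). Then |RJ| = |J − R| = 4.48.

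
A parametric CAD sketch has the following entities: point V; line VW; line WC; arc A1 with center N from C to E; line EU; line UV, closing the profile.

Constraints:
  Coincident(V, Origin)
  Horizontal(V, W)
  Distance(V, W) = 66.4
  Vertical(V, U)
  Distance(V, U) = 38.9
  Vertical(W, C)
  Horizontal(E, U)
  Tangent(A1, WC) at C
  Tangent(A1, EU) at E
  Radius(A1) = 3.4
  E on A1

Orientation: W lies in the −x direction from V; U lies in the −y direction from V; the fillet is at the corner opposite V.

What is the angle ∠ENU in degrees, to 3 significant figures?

86.9°

The virtual corner opposite V is at (-66.4, -38.9). A1 meets WC tangentially, so NC is at right angles to WC and since A1 is tangent to EU there, NE ⟂ EU, with radius 3.4, so the center N sits 3.4 in from both sides at N = (-63.0, -35.5). That places the tangent points at C = (-66.4, -35.5) on WC and E = (-63.0, -38.9) on EU. Then cos ∠ENU = NE·NU / (|NE||NU|), giving 86.9°.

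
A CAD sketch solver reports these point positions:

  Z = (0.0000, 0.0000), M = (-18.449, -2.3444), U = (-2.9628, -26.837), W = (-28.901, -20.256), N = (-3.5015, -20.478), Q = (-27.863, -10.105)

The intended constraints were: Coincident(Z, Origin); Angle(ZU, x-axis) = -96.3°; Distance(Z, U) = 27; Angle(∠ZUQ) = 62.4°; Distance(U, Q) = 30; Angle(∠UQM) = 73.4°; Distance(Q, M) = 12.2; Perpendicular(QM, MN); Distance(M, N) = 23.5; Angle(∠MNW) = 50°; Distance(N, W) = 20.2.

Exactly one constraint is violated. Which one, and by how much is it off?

Distance(N, W) = 20.2 — off by 5.20.

Z = (0.00, 0.00) ✓; ZU at -96.30° ✓; |ZU| = 27.00 ✓; ∠ZUQ = 62.40° ✓; |UQ| = 30.00 ✓; ∠UQM = 73.40° ✓; |QM| = 12.20 ✓; ∠(QM, MN) = 90.00° ✓; |MN| = 23.50 ✓; ∠MNW = 50.00° ✓; |NW| = 25.40 ✗.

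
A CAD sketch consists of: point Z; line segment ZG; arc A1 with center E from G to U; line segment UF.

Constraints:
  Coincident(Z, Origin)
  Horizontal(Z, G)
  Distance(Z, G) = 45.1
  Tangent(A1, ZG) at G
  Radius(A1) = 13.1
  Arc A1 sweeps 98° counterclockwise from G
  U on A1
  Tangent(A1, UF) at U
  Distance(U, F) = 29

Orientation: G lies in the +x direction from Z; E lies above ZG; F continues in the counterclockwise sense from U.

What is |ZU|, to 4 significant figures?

59.96

Z is at the origin; Z and G share the same y with |ZG| = 45.1 and G on the +x side, so G = (45.10, 0.000). Tangency of A1 to ZG means the radius EG is perpendicular to ZG, so E = G + (0, 13.1) = (45.10, 13.10). On A1, G sits at bearing -90° from E; a 98° counterclockwise sweep puts U at bearing 8°, so U = E + 13.1·(cos 8°, sin 8°) = (58.07, 14.92). Then |ZU| = |U − Z| = 59.96.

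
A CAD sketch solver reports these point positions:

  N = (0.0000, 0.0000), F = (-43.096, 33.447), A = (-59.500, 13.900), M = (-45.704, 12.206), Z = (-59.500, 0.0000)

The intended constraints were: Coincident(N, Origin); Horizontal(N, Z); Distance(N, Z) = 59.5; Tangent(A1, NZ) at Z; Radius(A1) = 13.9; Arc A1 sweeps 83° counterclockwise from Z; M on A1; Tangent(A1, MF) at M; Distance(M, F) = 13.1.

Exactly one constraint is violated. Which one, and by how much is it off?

Distance(M, F) = 13.1 — off by 8.30.

N = (0.00, 0.00) ✓; N.y = 0.00, Z.y = 0.00 ✓; |NZ| = 59.50 ✓; ∠(AZ, ZN) = 90.00° ✓; |AZ| = 13.90 ✓; bearing(A→M) − bearing(A→Z) = 83.00° ✓; |AM| = 13.90 ✓; ∠(AM, MF) = 90.00° ✓; |MF| = 21.40 ✗.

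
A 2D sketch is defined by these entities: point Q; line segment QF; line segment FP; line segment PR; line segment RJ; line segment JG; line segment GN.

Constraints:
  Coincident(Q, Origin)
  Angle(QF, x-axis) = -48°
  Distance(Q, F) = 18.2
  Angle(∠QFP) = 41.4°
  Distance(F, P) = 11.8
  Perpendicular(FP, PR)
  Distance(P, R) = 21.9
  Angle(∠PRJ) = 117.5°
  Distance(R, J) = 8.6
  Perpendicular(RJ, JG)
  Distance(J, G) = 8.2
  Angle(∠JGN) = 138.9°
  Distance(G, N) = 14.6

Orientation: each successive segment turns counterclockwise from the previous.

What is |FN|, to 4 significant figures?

5.831

Q is at the origin; QF runs at -48.0° with length 18.2, so F = (12.18, -13.53). ∠QFP = 41.4° gives FP at 90.60° from the x-axis; with |FP| = 11.8, P = (12.05, -1.726). The perpendicularity gives PR at right angles to FP, so PR runs at -179.4°; with |PR| = 21.9, R = (-9.844, -1.955). ∠PRJ = 117.5° gives RJ at -116.9° from the x-axis; with |RJ| = 8.6, J = (-13.74, -9.625). The perpendicularity gives JG at right angles to RJ, so JG runs at -26.90°; with |JG| = 8.2, G = (-6.422, -13.33). ∠JGN = 138.9° gives GN at 14.20° from the x-axis; with |GN| = 14.6, N = (7.732, -9.753). Then |FN| = |N − F| = 5.831.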